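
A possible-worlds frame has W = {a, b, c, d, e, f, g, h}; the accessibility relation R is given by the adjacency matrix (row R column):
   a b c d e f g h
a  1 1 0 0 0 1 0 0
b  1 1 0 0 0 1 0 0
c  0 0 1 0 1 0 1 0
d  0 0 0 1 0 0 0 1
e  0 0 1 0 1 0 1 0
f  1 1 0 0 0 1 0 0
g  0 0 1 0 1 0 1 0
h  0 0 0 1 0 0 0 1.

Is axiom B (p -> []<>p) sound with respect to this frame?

Yes

Axiom B corresponds to the accessibility relation being symmetric.
Symmetric: yes — every pair in R has its reverse in R.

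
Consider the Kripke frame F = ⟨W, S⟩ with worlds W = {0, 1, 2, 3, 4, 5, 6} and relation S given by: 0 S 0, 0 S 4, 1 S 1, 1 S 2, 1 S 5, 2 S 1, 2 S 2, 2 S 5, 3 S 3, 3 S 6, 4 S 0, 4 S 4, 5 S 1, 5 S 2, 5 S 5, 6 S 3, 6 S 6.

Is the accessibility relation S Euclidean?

Euclidean: yes — any two successors of a common world are S-related.

Yes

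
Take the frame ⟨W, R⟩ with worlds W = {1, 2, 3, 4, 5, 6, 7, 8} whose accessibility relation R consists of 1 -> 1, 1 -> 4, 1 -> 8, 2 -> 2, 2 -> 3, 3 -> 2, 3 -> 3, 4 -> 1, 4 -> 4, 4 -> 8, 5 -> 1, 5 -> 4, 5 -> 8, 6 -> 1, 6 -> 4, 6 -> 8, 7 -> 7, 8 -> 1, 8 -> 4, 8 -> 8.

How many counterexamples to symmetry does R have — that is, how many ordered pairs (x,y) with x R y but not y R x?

6

Enumerating: (5,1), (5,4), (5,8), (6,1), (6,4), (6,8).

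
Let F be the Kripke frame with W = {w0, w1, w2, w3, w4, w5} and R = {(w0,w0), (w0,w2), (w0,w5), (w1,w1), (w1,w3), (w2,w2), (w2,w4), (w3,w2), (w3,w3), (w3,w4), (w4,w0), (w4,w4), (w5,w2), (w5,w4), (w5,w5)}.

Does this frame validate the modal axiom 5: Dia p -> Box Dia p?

By correspondence theory, 5 is valid on a frame iff R is Euclidean.
Euclidean: no — w0 R w2 and w0 R w5, but not w2 R w5.

No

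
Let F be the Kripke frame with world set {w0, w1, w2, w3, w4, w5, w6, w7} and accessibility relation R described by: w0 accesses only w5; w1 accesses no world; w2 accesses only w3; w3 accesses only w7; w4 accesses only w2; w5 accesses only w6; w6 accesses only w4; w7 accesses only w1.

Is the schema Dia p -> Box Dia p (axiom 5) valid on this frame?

Axiom 5 corresponds to the accessibility relation being Euclidean.
Euclidean: no — w0 R w5 and w0 R w5, but not w5 R w5.

No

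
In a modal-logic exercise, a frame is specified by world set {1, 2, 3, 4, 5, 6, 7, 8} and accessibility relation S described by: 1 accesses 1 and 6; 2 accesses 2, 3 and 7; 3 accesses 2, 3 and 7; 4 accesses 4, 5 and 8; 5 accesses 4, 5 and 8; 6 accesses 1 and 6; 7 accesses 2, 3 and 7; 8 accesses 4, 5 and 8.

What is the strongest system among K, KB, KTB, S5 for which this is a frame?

Symmetric (axiom B): yes — every pair in S has its reverse in S.
Reflexive (axiom T): yes — every world is S-related to itself.
Euclidean (axiom 5): yes — any two successors of a common world are S-related.
So F validates K, KB, KTB, S5. The strongest is S5.

S5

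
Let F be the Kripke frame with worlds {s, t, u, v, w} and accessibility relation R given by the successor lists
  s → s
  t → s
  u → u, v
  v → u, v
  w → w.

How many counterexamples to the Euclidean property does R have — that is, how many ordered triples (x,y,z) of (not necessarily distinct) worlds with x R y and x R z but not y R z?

0

R is Euclidean; there are no such tuples.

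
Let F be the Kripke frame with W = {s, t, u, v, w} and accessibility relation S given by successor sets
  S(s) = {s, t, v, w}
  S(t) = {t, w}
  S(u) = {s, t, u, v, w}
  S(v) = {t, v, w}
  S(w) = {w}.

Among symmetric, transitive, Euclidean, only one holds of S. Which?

transitive

Symmetric: no — s S t but not t S s.
Transitive: yes — every two-step S-path is closed by a direct edge.
Euclidean: no — s S t and s S v, but not t S v.
Only transitive holds.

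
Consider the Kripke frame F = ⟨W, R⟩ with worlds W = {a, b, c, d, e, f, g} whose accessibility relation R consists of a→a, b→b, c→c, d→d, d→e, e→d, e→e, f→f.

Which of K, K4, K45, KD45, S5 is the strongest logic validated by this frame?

Transitive (axiom 4): yes — every two-step R-path is closed by a direct edge.
Euclidean (axiom 5): yes — any two successors of a common world are R-related.
Serial (axiom D): no — g has no R-successor.
Reflexive (axiom T): no — g is not related to itself.
So F validates K, K4, K45; KD45 would additionally require R to be serial. The strongest is K45.

K45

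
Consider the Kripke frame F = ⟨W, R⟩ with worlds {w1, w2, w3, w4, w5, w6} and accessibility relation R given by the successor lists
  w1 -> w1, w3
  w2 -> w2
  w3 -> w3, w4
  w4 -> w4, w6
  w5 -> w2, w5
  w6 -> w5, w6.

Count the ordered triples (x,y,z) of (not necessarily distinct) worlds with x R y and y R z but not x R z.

4

Enumerating: (w1,w3,w4), (w3,w4,w6), (w4,w6,w5), (w6,w5,w2).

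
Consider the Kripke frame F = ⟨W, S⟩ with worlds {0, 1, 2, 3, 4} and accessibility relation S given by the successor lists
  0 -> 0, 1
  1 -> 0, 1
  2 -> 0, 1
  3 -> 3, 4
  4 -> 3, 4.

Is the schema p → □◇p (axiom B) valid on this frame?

Axiom B corresponds to the accessibility relation being symmetric.
Symmetric: no — 2 S 0 but not 0 S 2.

No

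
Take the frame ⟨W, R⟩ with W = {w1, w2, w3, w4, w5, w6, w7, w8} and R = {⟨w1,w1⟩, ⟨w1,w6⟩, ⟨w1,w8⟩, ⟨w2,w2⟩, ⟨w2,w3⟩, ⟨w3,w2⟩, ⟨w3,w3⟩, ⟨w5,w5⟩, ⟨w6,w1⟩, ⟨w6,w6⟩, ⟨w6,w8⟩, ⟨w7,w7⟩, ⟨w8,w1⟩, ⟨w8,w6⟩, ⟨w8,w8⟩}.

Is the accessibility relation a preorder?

No

Reflexive: no — w4 is not related to itself.
Transitive: yes — every two-step R-path is closed by a direct edge.
So R is not a preorder.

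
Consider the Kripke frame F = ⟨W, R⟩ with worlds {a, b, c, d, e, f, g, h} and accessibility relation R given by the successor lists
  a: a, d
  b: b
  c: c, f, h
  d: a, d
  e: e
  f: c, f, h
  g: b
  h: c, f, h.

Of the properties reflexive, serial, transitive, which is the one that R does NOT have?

reflexive

Reflexive: no — g is not related to itself.
Serial: yes — every world has a successor (e.g. a R a).
Transitive: yes — every two-step R-path is closed by a direct edge.
Only reflexive fails.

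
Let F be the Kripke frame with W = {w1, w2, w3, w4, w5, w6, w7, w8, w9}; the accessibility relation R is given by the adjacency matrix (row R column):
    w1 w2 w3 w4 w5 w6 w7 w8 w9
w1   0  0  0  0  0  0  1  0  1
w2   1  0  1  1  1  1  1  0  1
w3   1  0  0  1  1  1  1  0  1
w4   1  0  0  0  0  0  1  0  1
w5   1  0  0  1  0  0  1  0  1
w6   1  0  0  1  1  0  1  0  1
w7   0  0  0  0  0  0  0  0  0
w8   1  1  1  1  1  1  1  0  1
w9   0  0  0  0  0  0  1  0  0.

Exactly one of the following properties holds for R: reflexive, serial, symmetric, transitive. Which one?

Reflexive: no — w1 is not related to itself.
Serial: no — w7 has no R-successor.
Symmetric: no — w1 R w7 but not w7 R w1.
Transitive: yes — every two-step R-path is closed by a direct edge.
Only transitive holds.

transitive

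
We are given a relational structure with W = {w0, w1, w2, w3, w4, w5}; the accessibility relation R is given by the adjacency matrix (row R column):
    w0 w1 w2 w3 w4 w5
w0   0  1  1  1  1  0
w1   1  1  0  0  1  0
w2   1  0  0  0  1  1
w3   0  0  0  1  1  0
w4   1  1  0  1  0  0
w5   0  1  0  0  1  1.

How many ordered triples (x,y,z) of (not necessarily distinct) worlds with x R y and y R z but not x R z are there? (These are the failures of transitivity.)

22

Enumerating: (w0,w1,w0), (w0,w2,w0), (w0,w2,w5), (w0,w4,w0), (w1,w0,w2), (w1,w0,w3), (w1,w4,w3), (w2,w0,w1), (w2,w0,w2), (w2,w0,w3), (w2,w4,w1), (w2,w4,w3), … and 10 more.
Total: 22.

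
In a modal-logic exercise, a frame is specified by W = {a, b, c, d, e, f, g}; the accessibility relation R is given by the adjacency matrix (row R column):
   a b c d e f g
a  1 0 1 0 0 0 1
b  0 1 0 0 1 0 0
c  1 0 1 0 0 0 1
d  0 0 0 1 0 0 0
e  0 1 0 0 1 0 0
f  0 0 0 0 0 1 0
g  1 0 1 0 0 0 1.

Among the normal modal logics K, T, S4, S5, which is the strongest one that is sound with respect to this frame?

S5

Reflexive (axiom T): yes — every world is R-related to itself.
Transitive (axiom 4): yes — every two-step R-path is closed by a direct edge.
Euclidean (axiom 5): yes — any two successors of a common world are R-related.
So F validates K, T, S4, S5. The strongest is S5.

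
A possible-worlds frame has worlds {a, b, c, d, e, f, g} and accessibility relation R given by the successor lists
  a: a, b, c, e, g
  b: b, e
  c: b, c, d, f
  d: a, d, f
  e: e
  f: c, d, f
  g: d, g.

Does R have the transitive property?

Transitive: no — a R c and c R d, but not a R d.

No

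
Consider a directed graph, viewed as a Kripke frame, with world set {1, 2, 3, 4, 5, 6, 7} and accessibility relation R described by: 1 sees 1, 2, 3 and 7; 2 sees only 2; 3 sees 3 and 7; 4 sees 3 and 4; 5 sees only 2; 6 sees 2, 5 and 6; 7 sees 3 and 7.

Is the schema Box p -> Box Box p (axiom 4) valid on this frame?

Axiom 4 corresponds to the accessibility relation being transitive.
Transitive: no — 4 R 3 and 3 R 7, but not 4 R 7.

No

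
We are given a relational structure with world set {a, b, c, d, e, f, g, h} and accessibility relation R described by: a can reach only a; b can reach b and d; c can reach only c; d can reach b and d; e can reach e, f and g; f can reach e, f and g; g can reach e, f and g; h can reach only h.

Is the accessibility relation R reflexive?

Yes

Reflexive: yes — every world is R-related to itself.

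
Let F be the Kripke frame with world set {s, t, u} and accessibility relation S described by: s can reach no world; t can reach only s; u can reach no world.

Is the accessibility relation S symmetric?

Symmetric: no — t S s but not s S t.

No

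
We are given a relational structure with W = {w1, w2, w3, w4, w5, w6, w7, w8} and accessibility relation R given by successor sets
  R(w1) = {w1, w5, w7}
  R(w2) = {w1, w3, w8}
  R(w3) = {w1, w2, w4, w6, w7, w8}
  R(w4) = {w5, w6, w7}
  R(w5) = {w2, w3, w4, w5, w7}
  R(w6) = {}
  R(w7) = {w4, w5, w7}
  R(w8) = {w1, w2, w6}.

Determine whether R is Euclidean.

Euclidean: no — w2 R w1 and w2 R w3, but not w1 R w3.

No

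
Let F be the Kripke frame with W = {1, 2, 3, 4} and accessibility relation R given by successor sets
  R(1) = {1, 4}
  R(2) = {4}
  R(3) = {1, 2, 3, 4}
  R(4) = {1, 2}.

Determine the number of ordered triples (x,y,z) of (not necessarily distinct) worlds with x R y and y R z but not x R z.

Enumerating: (1,4,2), (2,4,1), (2,4,2), (4,1,4), (4,2,4).

5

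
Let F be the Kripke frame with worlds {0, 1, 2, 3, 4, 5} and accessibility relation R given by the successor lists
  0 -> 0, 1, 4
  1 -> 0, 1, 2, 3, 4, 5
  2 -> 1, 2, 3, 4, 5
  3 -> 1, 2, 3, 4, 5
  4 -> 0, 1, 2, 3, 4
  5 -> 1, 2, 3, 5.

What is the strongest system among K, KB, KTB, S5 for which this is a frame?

KTB

Symmetric (axiom B): yes — every pair in R has its reverse in R.
Reflexive (axiom T): yes — every world is R-related to itself.
Euclidean (axiom 5): no — 1 R 0 and 1 R 2, but not 0 R 2.
So F validates K, KB, KTB; S5 would additionally require R to be Euclidean. The strongest is KTB.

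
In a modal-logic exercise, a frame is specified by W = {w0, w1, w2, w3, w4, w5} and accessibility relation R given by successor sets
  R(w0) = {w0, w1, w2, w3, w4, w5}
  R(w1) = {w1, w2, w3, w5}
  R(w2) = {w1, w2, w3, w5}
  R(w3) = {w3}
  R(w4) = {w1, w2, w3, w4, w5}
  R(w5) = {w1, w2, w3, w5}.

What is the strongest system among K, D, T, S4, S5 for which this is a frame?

S4

Serial (axiom D): yes — every world has a successor (e.g. w0 R w0).
Reflexive (axiom T): yes — every world is R-related to itself.
Transitive (axiom 4): yes — every two-step R-path is closed by a direct edge.
Euclidean (axiom 5): no — w0 R w1 and w0 R w4, but not w1 R w4.
So F validates K, D, T, S4; S5 would additionally require R to be Euclidean. The strongest is S4.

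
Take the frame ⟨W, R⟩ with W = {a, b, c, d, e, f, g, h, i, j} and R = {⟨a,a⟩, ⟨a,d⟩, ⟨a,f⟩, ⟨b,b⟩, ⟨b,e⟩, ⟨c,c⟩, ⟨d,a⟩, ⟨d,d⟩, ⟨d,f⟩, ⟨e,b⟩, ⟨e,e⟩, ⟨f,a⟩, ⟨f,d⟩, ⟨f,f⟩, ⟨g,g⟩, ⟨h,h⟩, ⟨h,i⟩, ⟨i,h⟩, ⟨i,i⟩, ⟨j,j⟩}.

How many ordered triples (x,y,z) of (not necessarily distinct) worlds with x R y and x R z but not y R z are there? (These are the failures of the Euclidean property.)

R is Euclidean; there are no such tuples.

0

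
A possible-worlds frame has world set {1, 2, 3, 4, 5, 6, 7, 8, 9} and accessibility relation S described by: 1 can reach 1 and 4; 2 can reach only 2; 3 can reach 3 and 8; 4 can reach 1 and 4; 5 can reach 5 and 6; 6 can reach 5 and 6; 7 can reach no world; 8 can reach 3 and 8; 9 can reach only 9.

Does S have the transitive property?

Yes

Transitive: yes — every two-step S-path is closed by a direct edge.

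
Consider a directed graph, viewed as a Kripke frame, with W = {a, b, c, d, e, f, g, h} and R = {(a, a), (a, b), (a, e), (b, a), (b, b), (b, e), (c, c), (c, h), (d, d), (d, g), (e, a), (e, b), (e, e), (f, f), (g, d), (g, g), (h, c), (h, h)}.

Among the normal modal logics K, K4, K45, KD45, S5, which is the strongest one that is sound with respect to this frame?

S5

Transitive (axiom 4): yes — every two-step R-path is closed by a direct edge.
Euclidean (axiom 5): yes — any two successors of a common world are R-related.
Serial (axiom D): yes — every world has a successor (e.g. a R a).
Reflexive (axiom T): yes — every world is R-related to itself.
So F validates K, K4, K45, KD45, S5. The strongest is S5.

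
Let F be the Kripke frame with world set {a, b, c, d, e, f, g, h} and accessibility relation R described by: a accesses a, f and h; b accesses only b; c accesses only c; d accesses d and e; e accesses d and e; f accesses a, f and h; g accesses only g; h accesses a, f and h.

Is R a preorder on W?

Yes

Reflexive: yes — every world is R-related to itself.
Transitive: yes — every two-step R-path is closed by a direct edge.
So R is a preorder.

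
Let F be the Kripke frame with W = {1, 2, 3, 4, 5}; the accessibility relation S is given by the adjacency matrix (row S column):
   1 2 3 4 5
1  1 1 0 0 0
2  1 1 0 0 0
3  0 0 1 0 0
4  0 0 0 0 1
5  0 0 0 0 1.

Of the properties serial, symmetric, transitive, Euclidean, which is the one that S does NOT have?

symmetric

Serial: yes — every world has a successor (e.g. 1 S 1).
Symmetric: no — 4 S 5 but not 5 S 4.
Transitive: yes — every two-step S-path is closed by a direct edge.
Euclidean: yes — any two successors of a common world are S-related.
Only symmetric fails.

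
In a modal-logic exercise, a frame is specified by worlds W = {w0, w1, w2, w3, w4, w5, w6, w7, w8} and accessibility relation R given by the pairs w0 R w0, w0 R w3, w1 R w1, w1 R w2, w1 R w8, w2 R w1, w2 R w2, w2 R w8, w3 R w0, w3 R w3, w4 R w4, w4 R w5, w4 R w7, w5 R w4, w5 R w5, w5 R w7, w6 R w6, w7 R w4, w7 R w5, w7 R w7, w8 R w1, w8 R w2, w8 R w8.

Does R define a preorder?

Yes

Reflexive: yes — every world is R-related to itself.
Transitive: yes — every two-step R-path is closed by a direct edge.
So R is a preorder.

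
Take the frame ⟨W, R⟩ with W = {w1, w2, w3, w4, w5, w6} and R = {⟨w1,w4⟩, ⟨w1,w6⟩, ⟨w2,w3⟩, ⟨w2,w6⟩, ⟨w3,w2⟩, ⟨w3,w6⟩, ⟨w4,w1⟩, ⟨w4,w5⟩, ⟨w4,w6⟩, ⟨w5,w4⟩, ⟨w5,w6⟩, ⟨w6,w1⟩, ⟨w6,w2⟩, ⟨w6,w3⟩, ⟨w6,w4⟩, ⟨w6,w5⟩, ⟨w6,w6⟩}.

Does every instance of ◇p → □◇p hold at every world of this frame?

By correspondence theory, 5 is valid on a frame iff R is Euclidean.
Euclidean: no — w4 R w1 and w4 R w5, but not w1 R w5.

No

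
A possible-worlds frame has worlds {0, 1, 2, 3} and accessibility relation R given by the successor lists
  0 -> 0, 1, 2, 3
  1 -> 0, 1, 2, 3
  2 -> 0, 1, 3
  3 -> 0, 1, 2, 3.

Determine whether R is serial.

Yes

Serial: yes — every world has a successor (e.g. 0 R 0).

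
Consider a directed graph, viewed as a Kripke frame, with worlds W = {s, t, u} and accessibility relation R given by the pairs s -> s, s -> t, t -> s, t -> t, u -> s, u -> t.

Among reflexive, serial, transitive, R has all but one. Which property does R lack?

Reflexive: no — u is not related to itself.
Serial: yes — every world has a successor (e.g. s R s).
Transitive: yes — every two-step R-path is closed by a direct edge.
Only reflexive fails.

reflexive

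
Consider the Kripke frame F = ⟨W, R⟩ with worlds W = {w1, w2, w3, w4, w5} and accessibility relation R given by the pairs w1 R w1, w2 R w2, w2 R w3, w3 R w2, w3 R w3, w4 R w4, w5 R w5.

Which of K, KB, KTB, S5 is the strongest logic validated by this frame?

S5

Symmetric (axiom B): yes — every pair in R has its reverse in R.
Reflexive (axiom T): yes — every world is R-related to itself.
Euclidean (axiom 5): yes — any two successors of a common world are R-related.
So F validates K, KB, KTB, S5. The strongest is S5.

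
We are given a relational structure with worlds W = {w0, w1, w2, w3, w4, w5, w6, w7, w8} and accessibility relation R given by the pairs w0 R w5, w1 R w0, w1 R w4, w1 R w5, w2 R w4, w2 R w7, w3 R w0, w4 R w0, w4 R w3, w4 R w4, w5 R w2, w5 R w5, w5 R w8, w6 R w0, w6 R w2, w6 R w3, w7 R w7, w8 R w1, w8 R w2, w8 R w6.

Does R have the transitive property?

Transitive: no — w0 R w5 and w5 R w2, but not w0 R w2.

No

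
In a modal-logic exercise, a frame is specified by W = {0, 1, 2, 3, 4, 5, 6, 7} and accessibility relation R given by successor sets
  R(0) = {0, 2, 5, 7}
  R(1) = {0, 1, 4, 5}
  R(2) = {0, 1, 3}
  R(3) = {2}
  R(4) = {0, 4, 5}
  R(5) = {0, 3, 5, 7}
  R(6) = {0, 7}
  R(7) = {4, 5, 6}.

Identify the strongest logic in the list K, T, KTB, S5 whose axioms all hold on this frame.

K

Reflexive (axiom T): no — 2 is not related to itself.
Symmetric (axiom B): no — 0 R 7 but not 7 R 0.
Euclidean (axiom 5): no — 0 R 2 and 0 R 5, but not 2 R 5.
So F validates K; T would additionally require R to be reflexive. The strongest is K.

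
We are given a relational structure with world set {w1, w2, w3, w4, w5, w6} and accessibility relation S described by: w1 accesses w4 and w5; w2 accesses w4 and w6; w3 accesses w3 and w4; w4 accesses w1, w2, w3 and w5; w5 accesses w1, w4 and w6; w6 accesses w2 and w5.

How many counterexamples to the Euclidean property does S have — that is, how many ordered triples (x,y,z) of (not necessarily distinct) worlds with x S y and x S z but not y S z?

31

Enumerating: (w1,w4,w4), (w1,w5,w5), (w2,w4,w4), (w2,w4,w6), (w2,w6,w4), (w2,w6,w6), (w3,w4,w4), (w4,w1,w1), (w4,w1,w2), (w4,w1,w3), (w4,w2,w1), (w4,w2,w2), … and 19 more.
Total: 31.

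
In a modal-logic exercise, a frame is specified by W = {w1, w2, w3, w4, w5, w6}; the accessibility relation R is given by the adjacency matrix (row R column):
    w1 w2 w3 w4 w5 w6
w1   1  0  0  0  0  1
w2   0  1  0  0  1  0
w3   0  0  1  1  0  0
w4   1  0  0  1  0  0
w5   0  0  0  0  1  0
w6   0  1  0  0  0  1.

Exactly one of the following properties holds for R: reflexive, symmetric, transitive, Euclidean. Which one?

reflexive

Reflexive: yes — every world is R-related to itself.
Symmetric: no — w1 R w6 but not w6 R w1.
Transitive: no — w1 R w6 and w6 R w2, but not w1 R w2.
Euclidean: no — w1 R w6 and w1 R w1, but not w6 R w1.
Only reflexive holds.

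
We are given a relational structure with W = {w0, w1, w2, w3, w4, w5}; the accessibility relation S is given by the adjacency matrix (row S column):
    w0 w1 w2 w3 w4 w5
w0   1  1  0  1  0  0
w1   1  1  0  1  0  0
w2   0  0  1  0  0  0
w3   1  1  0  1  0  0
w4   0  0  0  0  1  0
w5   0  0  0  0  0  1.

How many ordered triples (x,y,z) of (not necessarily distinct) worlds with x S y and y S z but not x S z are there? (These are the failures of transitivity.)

0

S is transitive; there are no such tuples.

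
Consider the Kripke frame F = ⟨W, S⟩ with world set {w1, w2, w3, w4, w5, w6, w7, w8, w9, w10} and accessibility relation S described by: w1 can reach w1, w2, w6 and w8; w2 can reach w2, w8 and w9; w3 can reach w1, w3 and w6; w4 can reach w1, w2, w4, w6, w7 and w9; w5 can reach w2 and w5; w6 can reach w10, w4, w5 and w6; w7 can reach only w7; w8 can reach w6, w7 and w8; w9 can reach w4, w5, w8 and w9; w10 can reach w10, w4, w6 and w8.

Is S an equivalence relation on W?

No

Reflexive: yes — every world is S-related to itself.
Symmetric: no — w1 S w2 but not w2 S w1.
Transitive: no — w1 S w2 and w2 S w9, but not w1 S w9.
So S is not an equivalence relation.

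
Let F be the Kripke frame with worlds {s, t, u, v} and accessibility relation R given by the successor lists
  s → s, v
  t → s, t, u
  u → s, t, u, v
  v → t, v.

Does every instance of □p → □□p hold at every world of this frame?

No

Axiom 4 corresponds to the accessibility relation being transitive.
Transitive: no — s R v and v R t, but not s R t.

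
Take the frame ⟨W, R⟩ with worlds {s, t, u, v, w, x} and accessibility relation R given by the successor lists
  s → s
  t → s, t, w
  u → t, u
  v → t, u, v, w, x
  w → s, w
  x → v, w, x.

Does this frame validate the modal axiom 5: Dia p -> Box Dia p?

Axiom 5 corresponds to the accessibility relation being Euclidean.
Euclidean: no — t R s and t R w, but not s R w.

No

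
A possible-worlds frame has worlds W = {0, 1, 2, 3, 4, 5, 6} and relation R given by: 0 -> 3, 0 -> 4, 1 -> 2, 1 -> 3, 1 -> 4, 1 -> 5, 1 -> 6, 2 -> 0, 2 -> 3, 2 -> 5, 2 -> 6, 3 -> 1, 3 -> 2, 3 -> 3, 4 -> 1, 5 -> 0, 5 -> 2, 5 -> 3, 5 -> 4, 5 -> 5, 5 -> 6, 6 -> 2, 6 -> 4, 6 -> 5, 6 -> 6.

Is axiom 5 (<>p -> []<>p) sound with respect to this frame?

No

The schema 5 characterises exactly the Euclidean frames.
Euclidean: no — 0 R 3 and 0 R 4, but not 3 R 4.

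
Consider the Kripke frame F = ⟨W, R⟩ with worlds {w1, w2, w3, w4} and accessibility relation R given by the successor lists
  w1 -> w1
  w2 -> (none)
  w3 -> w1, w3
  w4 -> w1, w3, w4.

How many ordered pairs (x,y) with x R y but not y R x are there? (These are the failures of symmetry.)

3

Enumerating: (w3,w1), (w4,w1), (w4,w3).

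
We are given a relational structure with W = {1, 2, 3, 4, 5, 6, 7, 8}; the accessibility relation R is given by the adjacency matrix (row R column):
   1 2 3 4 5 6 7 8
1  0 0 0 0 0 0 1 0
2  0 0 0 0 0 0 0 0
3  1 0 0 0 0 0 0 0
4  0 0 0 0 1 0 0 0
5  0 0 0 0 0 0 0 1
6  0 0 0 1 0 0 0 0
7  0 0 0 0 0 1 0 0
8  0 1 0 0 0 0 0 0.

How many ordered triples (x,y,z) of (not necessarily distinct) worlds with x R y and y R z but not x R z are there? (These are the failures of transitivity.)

6

Enumerating: (1,7,6), (3,1,7), (4,5,8), (5,8,2), (6,4,5), (7,6,4).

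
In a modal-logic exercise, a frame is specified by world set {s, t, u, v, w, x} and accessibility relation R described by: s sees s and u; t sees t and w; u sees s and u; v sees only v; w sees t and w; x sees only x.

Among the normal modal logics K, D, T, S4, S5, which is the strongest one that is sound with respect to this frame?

Serial (axiom D): yes — every world has a successor (e.g. s R s).
Reflexive (axiom T): yes — every world is R-related to itself.
Transitive (axiom 4): yes — every two-step R-path is closed by a direct edge.
Euclidean (axiom 5): yes — any two successors of a common world are R-related.
So F validates K, D, T, S4, S5. The strongest is S5.

S5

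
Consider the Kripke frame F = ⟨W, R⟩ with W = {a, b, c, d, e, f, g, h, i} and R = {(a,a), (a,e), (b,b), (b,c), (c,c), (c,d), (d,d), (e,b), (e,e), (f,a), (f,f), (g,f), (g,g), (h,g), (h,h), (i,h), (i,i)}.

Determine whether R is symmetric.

No

Symmetric: no — a R e but not e R a.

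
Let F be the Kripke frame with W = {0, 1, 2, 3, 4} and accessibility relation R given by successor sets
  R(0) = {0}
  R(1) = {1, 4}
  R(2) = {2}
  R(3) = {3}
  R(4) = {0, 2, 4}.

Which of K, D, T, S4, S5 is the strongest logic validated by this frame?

Serial (axiom D): yes — every world has a successor (e.g. 0 R 0).
Reflexive (axiom T): yes — every world is R-related to itself.
Transitive (axiom 4): no — 1 R 4 and 4 R 0, but not 1 R 0.
Euclidean (axiom 5): no — 4 R 0 and 4 R 2, but not 0 R 2.
So F validates K, D, T; S4 would additionally require R to be transitive. The strongest is T.

T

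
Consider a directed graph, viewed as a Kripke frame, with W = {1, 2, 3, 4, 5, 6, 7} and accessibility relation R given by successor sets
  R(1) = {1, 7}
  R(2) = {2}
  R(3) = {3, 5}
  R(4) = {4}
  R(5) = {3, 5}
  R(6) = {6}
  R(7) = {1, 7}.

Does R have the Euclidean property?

Yes

Euclidean: yes — any two successors of a common world are R-related.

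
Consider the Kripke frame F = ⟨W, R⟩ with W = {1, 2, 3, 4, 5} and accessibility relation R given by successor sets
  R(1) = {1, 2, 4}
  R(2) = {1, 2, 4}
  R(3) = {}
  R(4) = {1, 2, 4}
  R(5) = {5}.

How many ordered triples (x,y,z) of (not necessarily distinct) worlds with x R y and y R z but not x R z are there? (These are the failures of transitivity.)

0

R is transitive; there are no such tuples.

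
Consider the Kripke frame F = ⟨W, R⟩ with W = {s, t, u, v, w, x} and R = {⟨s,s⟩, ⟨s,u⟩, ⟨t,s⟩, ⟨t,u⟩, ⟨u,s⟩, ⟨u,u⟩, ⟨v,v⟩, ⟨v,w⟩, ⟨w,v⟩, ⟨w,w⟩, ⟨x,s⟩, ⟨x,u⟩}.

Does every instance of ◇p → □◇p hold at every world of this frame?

The schema 5 characterises exactly the Euclidean frames.
Euclidean: yes — any two successors of a common world are R-related.

Yes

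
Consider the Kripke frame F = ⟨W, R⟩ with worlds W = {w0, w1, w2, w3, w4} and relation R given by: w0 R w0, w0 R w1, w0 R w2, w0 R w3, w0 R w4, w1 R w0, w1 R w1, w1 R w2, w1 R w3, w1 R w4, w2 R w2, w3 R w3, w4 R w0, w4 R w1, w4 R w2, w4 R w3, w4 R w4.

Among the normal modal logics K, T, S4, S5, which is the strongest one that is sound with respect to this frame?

S4

Reflexive (axiom T): yes — every world is R-related to itself.
Transitive (axiom 4): yes — every two-step R-path is closed by a direct edge.
Euclidean (axiom 5): no — w0 R w2 and w0 R w1, but not w2 R w1.
So F validates K, T, S4; S5 would additionally require R to be Euclidean. The strongest is S4.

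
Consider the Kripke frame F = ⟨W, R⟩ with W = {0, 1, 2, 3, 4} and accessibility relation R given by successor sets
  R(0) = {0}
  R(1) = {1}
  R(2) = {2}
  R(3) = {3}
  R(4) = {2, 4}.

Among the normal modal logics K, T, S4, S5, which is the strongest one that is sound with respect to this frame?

Reflexive (axiom T): yes — every world is R-related to itself.
Transitive (axiom 4): yes — every two-step R-path is closed by a direct edge.
Euclidean (axiom 5): no — 4 R 2 and 4 R 4, but not 2 R 4.
So F validates K, T, S4; S5 would additionally require R to be Euclidean. The strongest is S4.

S4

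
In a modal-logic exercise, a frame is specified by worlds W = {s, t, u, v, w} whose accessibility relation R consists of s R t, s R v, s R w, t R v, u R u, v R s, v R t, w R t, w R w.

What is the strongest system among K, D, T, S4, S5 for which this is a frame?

Serial (axiom D): yes — every world has a successor (e.g. s R t).
Reflexive (axiom T): no — s is not related to itself.
Transitive (axiom 4): no — t R v and v R s, but not t R s.
Euclidean (axiom 5): no — s R t and s R w, but not t R w.
So F validates K, D; T would additionally require R to be reflexive. The strongest is D.

D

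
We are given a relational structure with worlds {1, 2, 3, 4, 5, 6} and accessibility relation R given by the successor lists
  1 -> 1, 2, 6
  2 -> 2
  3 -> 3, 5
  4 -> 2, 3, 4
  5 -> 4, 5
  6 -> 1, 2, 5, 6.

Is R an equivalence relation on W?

Reflexive: yes — every world is R-related to itself.
Symmetric: no — 1 R 2 but not 2 R 1.
Transitive: no — 1 R 6 and 6 R 5, but not 1 R 5.
So R is not an equivalence relation.

No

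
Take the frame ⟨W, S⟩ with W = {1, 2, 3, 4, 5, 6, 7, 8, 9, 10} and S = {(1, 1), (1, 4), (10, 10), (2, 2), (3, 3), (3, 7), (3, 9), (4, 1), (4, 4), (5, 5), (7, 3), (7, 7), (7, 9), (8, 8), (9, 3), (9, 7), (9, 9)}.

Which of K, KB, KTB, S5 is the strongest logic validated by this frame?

KB

Symmetric (axiom B): yes — every pair in S has its reverse in S.
Reflexive (axiom T): no — 6 is not related to itself.
Euclidean (axiom 5): yes — any two successors of a common world are S-related.
So F validates K, KB; KTB would additionally require S to be reflexive. The strongest is KB.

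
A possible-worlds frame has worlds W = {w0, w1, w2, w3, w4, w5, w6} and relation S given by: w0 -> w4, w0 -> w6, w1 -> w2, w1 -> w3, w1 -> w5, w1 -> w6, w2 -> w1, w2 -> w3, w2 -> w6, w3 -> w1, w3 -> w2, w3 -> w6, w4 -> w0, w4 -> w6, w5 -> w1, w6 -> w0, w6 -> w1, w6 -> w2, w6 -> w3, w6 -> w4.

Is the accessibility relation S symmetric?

Yes

Symmetric: yes — every pair in S has its reverse in S.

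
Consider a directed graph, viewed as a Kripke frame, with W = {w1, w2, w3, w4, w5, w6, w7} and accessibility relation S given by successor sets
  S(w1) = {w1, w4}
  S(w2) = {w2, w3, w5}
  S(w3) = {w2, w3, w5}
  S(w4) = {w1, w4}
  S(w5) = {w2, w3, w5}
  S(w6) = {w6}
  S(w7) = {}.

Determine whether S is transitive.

Yes

Transitive: yes — every two-step S-path is closed by a direct edge.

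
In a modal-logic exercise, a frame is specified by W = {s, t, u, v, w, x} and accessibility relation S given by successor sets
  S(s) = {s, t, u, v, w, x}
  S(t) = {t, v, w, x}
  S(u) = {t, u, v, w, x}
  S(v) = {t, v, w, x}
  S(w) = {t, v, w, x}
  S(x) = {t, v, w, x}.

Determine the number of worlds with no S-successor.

0

S is serial; there are no such worlds.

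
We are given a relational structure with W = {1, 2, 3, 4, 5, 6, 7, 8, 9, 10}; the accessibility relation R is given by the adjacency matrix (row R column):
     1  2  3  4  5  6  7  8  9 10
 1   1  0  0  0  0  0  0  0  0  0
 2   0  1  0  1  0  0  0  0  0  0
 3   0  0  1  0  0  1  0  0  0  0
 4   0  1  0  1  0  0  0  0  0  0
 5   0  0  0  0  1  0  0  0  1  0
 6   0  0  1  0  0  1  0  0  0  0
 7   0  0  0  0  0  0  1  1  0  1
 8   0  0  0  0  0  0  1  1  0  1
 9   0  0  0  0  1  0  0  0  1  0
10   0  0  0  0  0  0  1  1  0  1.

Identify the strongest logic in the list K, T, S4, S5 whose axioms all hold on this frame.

S5

Reflexive (axiom T): yes — every world is R-related to itself.
Transitive (axiom 4): yes — every two-step R-path is closed by a direct edge.
Euclidean (axiom 5): yes — any two successors of a common world are R-related.
So F validates K, T, S4, S5. The strongest is S5.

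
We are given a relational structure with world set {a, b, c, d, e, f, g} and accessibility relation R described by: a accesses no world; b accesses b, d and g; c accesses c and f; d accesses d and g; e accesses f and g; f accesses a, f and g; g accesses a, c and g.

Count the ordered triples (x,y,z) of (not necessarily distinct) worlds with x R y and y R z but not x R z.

11

Enumerating: (b,g,a), (b,g,c), (c,f,a), (c,f,g), (d,g,a), (d,g,c), (e,f,a), (e,g,a), (e,g,c), (f,g,c), (g,c,f).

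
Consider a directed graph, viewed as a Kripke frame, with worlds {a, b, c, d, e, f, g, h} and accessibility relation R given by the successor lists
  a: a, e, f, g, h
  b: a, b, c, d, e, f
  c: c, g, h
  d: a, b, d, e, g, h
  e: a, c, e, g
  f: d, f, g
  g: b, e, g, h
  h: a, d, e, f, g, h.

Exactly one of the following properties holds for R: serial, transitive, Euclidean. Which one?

Serial: yes — every world has a successor (e.g. a R a).
Transitive: no — a R e and e R c, but not a R c.
Euclidean: no — a R e and a R f, but not e R f.
Only serial holds.

serial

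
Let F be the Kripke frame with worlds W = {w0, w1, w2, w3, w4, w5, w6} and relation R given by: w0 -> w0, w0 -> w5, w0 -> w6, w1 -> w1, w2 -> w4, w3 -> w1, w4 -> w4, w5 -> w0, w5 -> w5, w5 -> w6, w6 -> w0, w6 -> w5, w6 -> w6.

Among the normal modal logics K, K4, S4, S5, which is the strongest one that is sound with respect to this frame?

Transitive (axiom 4): yes — every two-step R-path is closed by a direct edge.
Reflexive (axiom T): no — w2 is not related to itself.
Euclidean (axiom 5): yes — any two successors of a common world are R-related.
So F validates K, K4; S4 would additionally require R to be reflexive. The strongest is K4.

K4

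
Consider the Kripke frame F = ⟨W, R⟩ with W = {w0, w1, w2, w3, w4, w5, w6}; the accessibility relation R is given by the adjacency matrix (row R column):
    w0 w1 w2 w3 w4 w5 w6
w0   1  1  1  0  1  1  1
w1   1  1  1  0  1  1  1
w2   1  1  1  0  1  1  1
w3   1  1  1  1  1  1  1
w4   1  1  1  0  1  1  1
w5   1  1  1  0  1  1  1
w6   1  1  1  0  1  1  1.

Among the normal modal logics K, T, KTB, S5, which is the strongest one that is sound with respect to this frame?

T

Reflexive (axiom T): yes — every world is R-related to itself.
Symmetric (axiom B): no — w3 R w0 but not w0 R w3.
Euclidean (axiom 5): no — w3 R w0 and w3 R w3, but not w0 R w3.
So F validates K, T; KTB would additionally require R to be symmetric. The strongest is T.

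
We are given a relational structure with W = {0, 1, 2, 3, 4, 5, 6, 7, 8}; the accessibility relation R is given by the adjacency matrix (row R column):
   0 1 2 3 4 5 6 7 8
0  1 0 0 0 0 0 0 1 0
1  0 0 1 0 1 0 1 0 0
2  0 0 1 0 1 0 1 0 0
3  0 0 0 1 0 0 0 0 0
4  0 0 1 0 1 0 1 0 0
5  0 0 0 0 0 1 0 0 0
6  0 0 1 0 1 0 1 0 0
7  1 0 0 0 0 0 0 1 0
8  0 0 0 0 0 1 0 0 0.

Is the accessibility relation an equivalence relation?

Reflexive: no — 1 is not related to itself.
Symmetric: no — 1 R 2 but not 2 R 1.
Transitive: yes — every two-step R-path is closed by a direct edge.
So R is not an equivalence relation.

No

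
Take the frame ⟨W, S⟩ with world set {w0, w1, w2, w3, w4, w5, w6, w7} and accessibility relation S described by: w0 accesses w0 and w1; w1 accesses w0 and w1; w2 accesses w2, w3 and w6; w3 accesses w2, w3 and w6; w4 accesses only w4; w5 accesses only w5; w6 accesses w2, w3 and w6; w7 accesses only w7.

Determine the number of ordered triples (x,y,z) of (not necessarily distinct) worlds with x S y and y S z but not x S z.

S is transitive; there are no such tuples.

0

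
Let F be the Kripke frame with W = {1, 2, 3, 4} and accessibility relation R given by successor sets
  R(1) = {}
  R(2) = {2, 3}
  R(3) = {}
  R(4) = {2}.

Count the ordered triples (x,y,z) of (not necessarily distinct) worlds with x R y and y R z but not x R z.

1

Enumerating: (4,2,3).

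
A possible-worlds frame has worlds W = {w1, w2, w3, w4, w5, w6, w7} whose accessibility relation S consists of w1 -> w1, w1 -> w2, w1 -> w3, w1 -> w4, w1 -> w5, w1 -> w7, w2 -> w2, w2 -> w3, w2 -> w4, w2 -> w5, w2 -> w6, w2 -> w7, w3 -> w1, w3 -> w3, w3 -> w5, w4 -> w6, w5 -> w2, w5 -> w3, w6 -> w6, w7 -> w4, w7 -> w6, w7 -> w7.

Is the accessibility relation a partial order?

No

Reflexive: no — w4 is not related to itself.
Transitive: no — w1 S w2 and w2 S w6, but not w1 S w6.
Antisymmetric: no — w1 S w3 and w3 S w1 with w1 ≠ w3.
So S is not a partial order.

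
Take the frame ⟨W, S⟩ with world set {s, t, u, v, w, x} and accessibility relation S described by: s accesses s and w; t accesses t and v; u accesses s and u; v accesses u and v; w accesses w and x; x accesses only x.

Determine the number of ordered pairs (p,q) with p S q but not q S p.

Enumerating: (s,w), (t,v), (u,s), (v,u), (w,x).

5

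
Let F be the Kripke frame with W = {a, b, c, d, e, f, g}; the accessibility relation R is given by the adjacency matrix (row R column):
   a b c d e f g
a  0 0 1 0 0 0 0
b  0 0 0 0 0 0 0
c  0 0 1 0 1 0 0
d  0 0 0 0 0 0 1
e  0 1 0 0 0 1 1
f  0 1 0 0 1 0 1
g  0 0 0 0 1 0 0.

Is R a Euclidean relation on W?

No

Euclidean: no — e R b and e R f, but not b R f.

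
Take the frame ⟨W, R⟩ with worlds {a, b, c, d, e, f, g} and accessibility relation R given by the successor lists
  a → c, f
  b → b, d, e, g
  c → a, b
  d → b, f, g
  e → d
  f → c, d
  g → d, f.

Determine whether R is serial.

Yes

Serial: yes — every world has a successor (e.g. a R c).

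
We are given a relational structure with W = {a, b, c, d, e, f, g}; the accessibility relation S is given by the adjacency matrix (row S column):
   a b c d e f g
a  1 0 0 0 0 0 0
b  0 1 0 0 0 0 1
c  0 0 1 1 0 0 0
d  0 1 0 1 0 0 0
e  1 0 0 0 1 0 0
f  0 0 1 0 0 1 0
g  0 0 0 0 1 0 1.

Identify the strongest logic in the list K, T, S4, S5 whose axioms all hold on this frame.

T

Reflexive (axiom T): yes — every world is S-related to itself.
Transitive (axiom 4): no — b S g and g S e, but not b S e.
Euclidean (axiom 5): no — b S g and b S b, but not g S b.
So F validates K, T; S4 would additionally require S to be transitive. The strongest is T.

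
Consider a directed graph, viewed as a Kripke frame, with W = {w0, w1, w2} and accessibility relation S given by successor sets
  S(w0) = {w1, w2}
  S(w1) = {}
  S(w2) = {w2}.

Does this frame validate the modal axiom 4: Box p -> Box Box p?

Yes

By correspondence theory, 4 is valid on a frame iff S is transitive.
Transitive: yes — every two-step S-path is closed by a direct edge.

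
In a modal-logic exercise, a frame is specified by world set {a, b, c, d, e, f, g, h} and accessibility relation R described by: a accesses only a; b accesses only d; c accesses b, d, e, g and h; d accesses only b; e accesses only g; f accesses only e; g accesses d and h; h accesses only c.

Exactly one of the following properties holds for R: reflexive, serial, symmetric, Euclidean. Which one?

serial

Reflexive: no — b is not related to itself.
Serial: yes — every world has a successor (e.g. a R a).
Symmetric: no — c R b but not b R c.
Euclidean: no — c R b and c R e, but not b R e.
Only serial holds.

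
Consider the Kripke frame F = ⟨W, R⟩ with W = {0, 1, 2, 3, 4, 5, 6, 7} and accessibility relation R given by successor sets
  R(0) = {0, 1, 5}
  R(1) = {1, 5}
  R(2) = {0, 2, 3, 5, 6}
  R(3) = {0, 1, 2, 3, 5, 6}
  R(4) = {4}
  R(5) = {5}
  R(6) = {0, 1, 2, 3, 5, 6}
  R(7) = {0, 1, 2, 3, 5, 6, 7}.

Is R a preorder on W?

No

Reflexive: yes — every world is R-related to itself.
Transitive: no — 2 R 0 and 0 R 1, but not 2 R 1.
So R is not a preorder.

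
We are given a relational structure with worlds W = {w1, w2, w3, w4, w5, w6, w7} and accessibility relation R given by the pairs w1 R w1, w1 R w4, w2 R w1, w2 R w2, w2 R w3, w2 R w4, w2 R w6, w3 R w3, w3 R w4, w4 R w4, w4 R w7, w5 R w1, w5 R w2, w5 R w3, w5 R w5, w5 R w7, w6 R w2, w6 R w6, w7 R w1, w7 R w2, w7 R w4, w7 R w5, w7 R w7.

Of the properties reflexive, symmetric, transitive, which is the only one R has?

Reflexive: yes — every world is R-related to itself.
Symmetric: no — w1 R w4 but not w4 R w1.
Transitive: no — w1 R w4 and w4 R w7, but not w1 R w7.
Only reflexive holds.

reflexive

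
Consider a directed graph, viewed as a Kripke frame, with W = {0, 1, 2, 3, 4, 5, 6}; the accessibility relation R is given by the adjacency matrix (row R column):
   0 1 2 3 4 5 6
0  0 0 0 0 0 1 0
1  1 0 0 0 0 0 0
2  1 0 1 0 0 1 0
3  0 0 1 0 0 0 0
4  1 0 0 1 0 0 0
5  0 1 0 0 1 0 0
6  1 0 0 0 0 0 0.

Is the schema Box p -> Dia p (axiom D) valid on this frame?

Yes

By correspondence theory, D is valid on a frame iff R is serial.
Serial: yes — every world has a successor (e.g. 0 R 5).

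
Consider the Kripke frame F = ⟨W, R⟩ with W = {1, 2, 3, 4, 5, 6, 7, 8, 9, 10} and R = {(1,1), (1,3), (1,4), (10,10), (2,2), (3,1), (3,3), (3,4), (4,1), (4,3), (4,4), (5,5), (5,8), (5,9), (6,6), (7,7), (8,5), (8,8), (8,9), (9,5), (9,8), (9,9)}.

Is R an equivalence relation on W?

Reflexive: yes — every world is R-related to itself.
Symmetric: yes — every pair in R has its reverse in R.
Transitive: yes — every two-step R-path is closed by a direct edge.
So R is an equivalence relation.

Yes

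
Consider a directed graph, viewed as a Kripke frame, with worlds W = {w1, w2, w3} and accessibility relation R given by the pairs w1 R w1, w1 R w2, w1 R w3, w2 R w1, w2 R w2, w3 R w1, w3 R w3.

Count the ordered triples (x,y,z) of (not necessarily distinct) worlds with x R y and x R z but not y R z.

2

Enumerating: (w1,w2,w3), (w1,w3,w2).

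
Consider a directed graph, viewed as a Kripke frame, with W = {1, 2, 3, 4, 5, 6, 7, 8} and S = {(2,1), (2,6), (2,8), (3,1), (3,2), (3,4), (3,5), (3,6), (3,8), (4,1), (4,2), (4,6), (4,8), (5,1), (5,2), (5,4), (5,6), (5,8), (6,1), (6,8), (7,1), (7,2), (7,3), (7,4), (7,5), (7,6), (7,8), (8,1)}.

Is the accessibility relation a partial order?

No

Reflexive: no — 1 is not related to itself.
Transitive: yes — every two-step S-path is closed by a direct edge.
Antisymmetric: yes — no distinct pair is related both ways.
So S is not a partial order.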